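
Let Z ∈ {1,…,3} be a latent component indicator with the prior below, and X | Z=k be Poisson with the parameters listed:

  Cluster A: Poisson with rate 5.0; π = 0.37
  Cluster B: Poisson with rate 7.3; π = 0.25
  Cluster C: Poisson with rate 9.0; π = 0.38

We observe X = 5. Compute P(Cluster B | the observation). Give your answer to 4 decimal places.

0.2490

Apply Bayes' rule: the posterior for each component is proportional to its prior times its likelihood at x.
Evaluate each component's likelihood at the observed value:
  f_A = 0.175467
  f_B = 0.116703
  f_C = 0.0607269
Multiply by the mixture weights:
  π_A·f_A = 0.37 × 0.175467 = 0.0649229
  π_B·f_B = 0.25 × 0.116703 = 0.0291758
  π_C·f_C = 0.38 × 0.0607269 = 0.0230762
Denominator: 0.0649229 + 0.0291758 + 0.0230762 = 0.117175
P(Cluster B | data) ≈ 0.2490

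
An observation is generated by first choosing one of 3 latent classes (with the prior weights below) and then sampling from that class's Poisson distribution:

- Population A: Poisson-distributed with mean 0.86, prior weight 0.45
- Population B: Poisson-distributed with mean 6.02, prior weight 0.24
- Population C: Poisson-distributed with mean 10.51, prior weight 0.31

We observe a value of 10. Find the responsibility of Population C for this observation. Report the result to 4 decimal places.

0.7922

P(component k | x) = π_k·f_k(x) / marginal(x), where marginal(x) = Σ_j π_j·f_j(x).
Evaluate each component's likelihood at the observed value:
  p_A = 2.58064e-08
  p_B = 0.0418552
  p_C = 0.123546
Weight by the priors:
  π_A·p_A = 0.45 × 2.58064e-08 = 1.16129e-08
  π_B·p_B = 0.24 × 0.0418552 = 0.0100452
  π_C·p_C = 0.31 × 0.123546 = 0.0382993
Evidence: 1.16129e-08 + 0.0100452 + 0.0382993 = 0.0483446
Responsibility of Population C: 0.0382993 / 0.0483446 ≈ 0.7922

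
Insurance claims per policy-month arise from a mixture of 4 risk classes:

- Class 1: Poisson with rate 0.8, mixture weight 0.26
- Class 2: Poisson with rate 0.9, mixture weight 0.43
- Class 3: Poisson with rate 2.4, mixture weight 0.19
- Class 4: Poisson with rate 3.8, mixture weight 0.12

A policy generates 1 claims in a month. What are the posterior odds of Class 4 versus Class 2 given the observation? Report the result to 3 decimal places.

0.065

The posterior odds equal the prior odds times the likelihood ratio: (π_i/π_j)·(f_i(x)/f_j(x)).
Component likelihoods at x = 1 claims:
  L_1 = 0.359463
  L_2 = 0.365913
  L_3 = 0.217723
  L_4 = 0.0850089
0.0102011 / 0.157342 ≈ 0.065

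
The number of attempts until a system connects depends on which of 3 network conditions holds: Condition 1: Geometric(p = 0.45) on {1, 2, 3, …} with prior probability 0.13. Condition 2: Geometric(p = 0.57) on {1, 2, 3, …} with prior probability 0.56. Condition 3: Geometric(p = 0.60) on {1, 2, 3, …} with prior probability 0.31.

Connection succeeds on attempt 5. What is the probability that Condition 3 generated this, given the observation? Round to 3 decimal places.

0.226

Posterior ∝ prior × likelihood, so P(k | x) ∝ π_k f_k(x); normalise over all components.
Geometric probabilities:
  p_1 = 0.45·(1−0.45)^4 = 0.45·0.0915063 = 0.0411778
  p_2 = 0.57·(1−0.57)^4 = 0.57·0.034188 = 0.0194872
  p_3 = 0.60·(1−0.60)^4 = 0.60·0.0256 = 0.01536
Weight by the priors:
  π_1·p_1 = 0.13 × 0.0411778 = 0.00535312
  π_2·p_2 = 0.56 × 0.0194872 = 0.0109128
  π_3·p_3 = 0.31 × 0.01536 = 0.0047616
Sum: 0.00535312 + 0.0109128 + 0.0047616 = 0.0210275
So the posterior for Condition 3 is 0.0047616 / 0.0210275 ≈ 0.226.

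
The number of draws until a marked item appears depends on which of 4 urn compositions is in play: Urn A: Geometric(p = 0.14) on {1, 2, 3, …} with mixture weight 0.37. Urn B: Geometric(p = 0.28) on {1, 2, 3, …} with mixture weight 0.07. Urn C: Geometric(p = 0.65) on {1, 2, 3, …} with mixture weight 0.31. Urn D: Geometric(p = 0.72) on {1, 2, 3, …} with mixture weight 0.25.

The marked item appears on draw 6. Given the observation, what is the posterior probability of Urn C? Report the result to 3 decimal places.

Apply Bayes' rule: the posterior for each component is proportional to its prior times its likelihood at x.
Geometric probabilities:
  p_A = 0.14·(1−0.14)^5 = 0.14·0.470427 = 0.0658598
  p_B = 0.28·(1−0.28)^5 = 0.28·0.193492 = 0.0541777
  p_C = 0.65·(1−0.65)^5 = 0.65·0.00525219 = 0.00341392
  p_D = 0.72·(1−0.72)^5 = 0.72·0.00172104 = 0.00123915
Multiply by the mixture weights:
  w_A·p_A = 0.37 × 0.0658598 = 0.0243681
  w_B·p_B = 0.07 × 0.0541777 = 0.00379244
  w_C·p_C = 0.31 × 0.00341392 = 0.00105832
  w_D·p_D = 0.25 × 0.00123915 = 0.000309787
Sum: 0.0243681 + 0.00379244 + 0.00105832 + 0.000309787 = 0.0295287
So the posterior for Urn C is 0.00105832 / 0.0295287 ≈ 0.036.

0.036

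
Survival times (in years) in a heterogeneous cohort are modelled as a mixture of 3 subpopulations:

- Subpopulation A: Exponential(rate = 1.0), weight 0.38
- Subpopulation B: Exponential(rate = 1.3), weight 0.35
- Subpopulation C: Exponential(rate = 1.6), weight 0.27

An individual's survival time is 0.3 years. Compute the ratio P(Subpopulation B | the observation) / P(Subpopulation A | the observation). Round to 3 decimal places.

1.094

Only the two components matter; the odds are (w_i f_i(x)) / (w_j f_j(x)).
Evaluate each component's likelihood at the observed value:
  p_A = 1.0·e^(−1.0·0.3) = 1.0·e^(−0.3000) = 0.740818
  p_B = 1.3·e^(−1.3·0.3) = 1.3·e^(−0.3900) = 0.880174
  p_C = 1.6·e^(−1.6·0.3) = 1.6·e^(−0.4800) = 0.990053
Posterior odds = (w_B·p_B) / (w_A·p_A) = (0.35·0.880174) / (0.38·0.740818) = 0.308061 / 0.281511 ≈ 1.094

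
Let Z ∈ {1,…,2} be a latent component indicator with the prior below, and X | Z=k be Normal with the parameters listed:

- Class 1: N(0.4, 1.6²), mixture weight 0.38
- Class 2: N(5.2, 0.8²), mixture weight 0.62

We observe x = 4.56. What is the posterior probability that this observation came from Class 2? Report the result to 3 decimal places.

0.986

Apply Bayes' rule: the posterior for each component is proportional to its prior times its likelihood at x.
Normal densities:
  L_1 = (1/(1.6·√(2π)))·exp(−(4.56−0.4)²/(2·1.6²)) = 0.249339·exp(-3.38000) = 0.00848936
  L_2 = (1/(0.8·√(2π)))·exp(−(4.56−5.2)²/(2·0.8²)) = 0.498678·exp(-0.32000) = 0.362114
Unnormalised posteriors:
  π_1·L_1 = 0.38 × 0.00848936 = 0.00322596
  π_2·L_2 = 0.62 × 0.362114 = 0.224511
Evidence: 0.00322596 + 0.224511 = 0.227737
Responsibility of Class 2: 0.224511 / 0.227737 ≈ 0.986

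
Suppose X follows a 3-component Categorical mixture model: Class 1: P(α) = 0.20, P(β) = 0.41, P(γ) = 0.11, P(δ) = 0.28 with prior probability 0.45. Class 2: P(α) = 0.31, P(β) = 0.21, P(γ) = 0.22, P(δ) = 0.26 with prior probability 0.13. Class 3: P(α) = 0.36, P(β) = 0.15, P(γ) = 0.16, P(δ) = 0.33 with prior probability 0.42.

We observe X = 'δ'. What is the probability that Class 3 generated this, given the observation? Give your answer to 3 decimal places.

P(component k | x) = π_k·f_k(x) / marginal(x), where marginal(x) = Σ_j π_j·f_j(x).
Evaluate each component's likelihood at the observed value:
  L_1 = P(δ | comp) = 0.28
  L_2 = P(δ | comp) = 0.26
  L_3 = P(δ | comp) = 0.33
Prior × likelihood for each component:
  π_1·L_1 = 0.45 × 0.28 = 0.126
  π_2·L_2 = 0.13 × 0.26 = 0.0338
  π_3·L_3 = 0.42 × 0.33 = 0.1386
Normaliser: 0.126 + 0.0338 + 0.1386 = 0.2984
P(Class 3 | the observation) ≈ 0.464

0.464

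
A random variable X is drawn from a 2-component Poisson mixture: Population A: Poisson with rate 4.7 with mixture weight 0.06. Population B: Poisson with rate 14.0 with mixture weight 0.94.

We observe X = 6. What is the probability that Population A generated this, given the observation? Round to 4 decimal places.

0.4999

Apply Bayes' rule: the posterior for each component is proportional to its prior times its likelihood at x.
Evaluate each component's likelihood at the observed value:
  p_A = e^(−4.7)·4.7^6/6! = 0.136167
  p_B = e^(−14.0)·14.0^6/6! = 0.00869587
Unnormalised posteriors:
  π_A·p_A = 0.06 × 0.136167 = 0.00817
  π_B·p_B = 0.94 × 0.00869587 = 0.00817412
Marginal: 0.00817 + 0.00817412 = 0.0163441
P(Population A | x) ≈ 0.4999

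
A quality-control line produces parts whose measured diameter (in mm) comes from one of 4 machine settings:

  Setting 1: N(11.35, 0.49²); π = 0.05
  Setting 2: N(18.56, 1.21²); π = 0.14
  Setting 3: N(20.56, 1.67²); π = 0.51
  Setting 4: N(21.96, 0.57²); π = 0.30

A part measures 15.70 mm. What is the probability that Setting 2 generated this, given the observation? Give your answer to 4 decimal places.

Posterior ∝ prior × likelihood, so P(k | x) ∝ π_k f_k(x); normalise over all components.
Evaluate each component's likelihood at the observed value:
  f_1 = 6.26819e-18
  f_2 = 0.0201823
  f_3 = 0.00346053
  f_4 = 4.50779e-27
Weight by the priors:
  π_1·f_1 = 0.05 × 6.26819e-18 = 3.13409e-19
  π_2·f_2 = 0.14 × 0.0201823 = 0.00282553
  π_3·f_3 = 0.51 × 0.00346053 = 0.00176487
  π_4·f_4 = 0.30 × 4.50779e-27 = 1.35234e-27
Marginal: 3.13409e-19 + 0.00282553 + 0.00176487 + 1.35234e-27 = 0.0045904
P(Setting 2 | x) ≈ 0.6155

0.6155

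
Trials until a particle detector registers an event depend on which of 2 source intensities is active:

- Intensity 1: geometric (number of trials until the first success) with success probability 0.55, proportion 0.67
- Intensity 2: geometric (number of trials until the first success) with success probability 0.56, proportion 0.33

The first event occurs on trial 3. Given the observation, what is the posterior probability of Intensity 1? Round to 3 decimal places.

0.676

P(component k | x) = P(Z=k)·f_k(x) / marginal(x), where marginal(x) = Σ_j P(Z=j)·f_j(x).
Geometric probabilities:
  L_1 = 0.111375
  L_2 = 0.108416
Multiply by the mixture weights:
  P(Z=1)·L_1 = 0.67 × 0.111375 = 0.0746213
  P(Z=2)·L_2 = 0.33 × 0.108416 = 0.0357773
Marginal: 0.0746213 + 0.0357773 = 0.110399
P(Intensity 1 | the observation) ≈ 0.676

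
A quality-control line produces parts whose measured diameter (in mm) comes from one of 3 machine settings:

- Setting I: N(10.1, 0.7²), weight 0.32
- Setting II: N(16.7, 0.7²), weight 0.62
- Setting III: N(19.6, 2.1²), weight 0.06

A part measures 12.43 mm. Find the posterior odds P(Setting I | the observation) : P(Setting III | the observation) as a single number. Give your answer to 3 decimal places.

Since P(k|x) ∝ π_k f_k(x), the posterior odds are π_i f_i(x) / (π_j f_j(x)).
Evaluate each component's likelihood at the observed value:
  p_I = (1/(0.7·√(2π)))·exp(−(12.43−10.1)²/(2·0.7²)) = 0.569918·exp(-5.53969) = 0.00223848
  p_II = (1/(0.7·√(2π)))·exp(−(12.43−16.7)²/(2·0.7²)) = 0.569918·exp(-18.60500) = 4.73983e-09
  p_III = (1/(2.1·√(2π)))·exp(−(12.43−19.6)²/(2·2.1²)) = 0.189973·exp(-5.82867) = 0.000558895
Odds = (0.32/0.06) × (0.00223848/0.000558895) = 5.33333 × 4.00519 ≈ 21.361

21.361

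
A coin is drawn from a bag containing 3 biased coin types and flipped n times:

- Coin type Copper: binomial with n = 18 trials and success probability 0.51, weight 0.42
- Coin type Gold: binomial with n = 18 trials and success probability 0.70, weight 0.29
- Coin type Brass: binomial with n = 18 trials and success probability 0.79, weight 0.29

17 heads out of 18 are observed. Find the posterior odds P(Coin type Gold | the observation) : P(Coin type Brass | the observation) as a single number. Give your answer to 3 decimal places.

0.183

The posterior odds equal the prior odds times the likelihood ratio: (π_i/π_j)·(f_i(x)/f_j(x)).
Binomial probabilities:
  L_Copper = 9.4224e-05
  L_Gold = 0.012562
  L_Brass = 0.068731
0.00364299 / 0.019932 ≈ 0.183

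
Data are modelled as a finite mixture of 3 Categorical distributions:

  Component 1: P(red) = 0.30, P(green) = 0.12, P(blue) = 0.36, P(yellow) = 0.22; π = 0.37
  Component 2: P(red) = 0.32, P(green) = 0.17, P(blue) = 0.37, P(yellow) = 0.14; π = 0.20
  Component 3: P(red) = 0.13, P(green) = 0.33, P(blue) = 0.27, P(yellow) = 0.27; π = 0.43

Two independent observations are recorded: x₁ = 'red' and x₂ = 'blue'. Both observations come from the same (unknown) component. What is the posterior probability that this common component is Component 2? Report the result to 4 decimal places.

0.3008

P(component k | x) = w_k·f_k(x) / marginal(x), where marginal(x) = Σ_j w_j·f_j(x).
Since both observations come from the same component, the likelihood for component k is f_k(x₁)·f_k(x₂).
  f_1 = [0.3] × [0.36] = 0.108
  f_2 = [0.32] × [0.37] = 0.1184
  f_3 = [0.13] × [0.27] = 0.0351
Unnormalised posteriors:
  w_1·f_1 = 0.37 × 0.108 = 0.03996
  w_2·f_2 = 0.20 × 0.1184 = 0.02368
  w_3·f_3 = 0.43 × 0.0351 = 0.015093
Denominator: 0.03996 + 0.02368 + 0.015093 = 0.078733
P(Component 2 | x₁, x₂) = 0.02368 / 0.078733 ≈ 0.3008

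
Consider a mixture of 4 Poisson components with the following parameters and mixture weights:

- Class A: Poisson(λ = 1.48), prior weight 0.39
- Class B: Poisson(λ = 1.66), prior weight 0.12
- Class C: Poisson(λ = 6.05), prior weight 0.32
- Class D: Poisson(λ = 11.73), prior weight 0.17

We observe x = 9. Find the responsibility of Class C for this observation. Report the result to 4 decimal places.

0.5873

P(component k | x) = π_k·f_k(x) / marginal(x), where marginal(x) = Σ_j π_j·f_j(x).
Poisson probabilities:
  p_A = e^(−1.48)·1.48^9/9! = 2.13716e-05
  p_B = e^(−1.66)·1.66^9/9! = 5.01512e-05
  p_C = e^(−6.05)·6.05^9/9! = 0.0705592
  p_D = e^(−11.73)·11.73^9/9! = 0.0932491
Prior × likelihood for each component:
  π_A·p_A = 0.39 × 2.13716e-05 = 8.33492e-06
  π_B·p_B = 0.12 × 5.01512e-05 = 6.01814e-06
  π_C·p_C = 0.32 × 0.0705592 = 0.0225789
  π_D·p_D = 0.17 × 0.0932491 = 0.0158524
Marginal: 8.33492e-06 + 6.01814e-06 + 0.0225789 + 0.0158524 = 0.0384457
P(Class C | x) = 0.0225789 / 0.0384457 ≈ 0.5873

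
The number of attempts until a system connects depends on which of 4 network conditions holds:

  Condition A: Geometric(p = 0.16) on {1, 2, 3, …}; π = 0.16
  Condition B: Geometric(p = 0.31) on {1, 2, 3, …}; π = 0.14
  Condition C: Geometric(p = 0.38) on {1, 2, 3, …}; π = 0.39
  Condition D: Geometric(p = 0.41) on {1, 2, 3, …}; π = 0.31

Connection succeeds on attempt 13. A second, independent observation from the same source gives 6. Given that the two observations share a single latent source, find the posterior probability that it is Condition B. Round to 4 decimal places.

0.0946

Apply Bayes' rule: the posterior for each component is proportional to its prior times its likelihood at x.
Since both observations come from the same component, the likelihood for component k is f_k(x₁)·f_k(x₂).
  f_A = [0.16·(1−0.16)^12 = 0.16·0.12341 = 0.0197456] × [0.0669139] = 0.00132126
  f_B = [0.31·(1−0.31)^12 = 0.31·0.0116463 = 0.00361036] × [0.048485] = 0.000175048
  f_C = [0.38·(1−0.38)^12 = 0.38·0.00322627 = 0.00122598] × [0.034813] = 4.26801e-05
  f_D = [0.41·(1−0.41)^12 = 0.41·0.0017792 = 0.000729471] × [0.0293119] = 2.13822e-05
Prior × likelihood for each component:
  π_A·f_A = 0.16 × 0.00132126 = 0.000211401
  π_B·f_B = 0.14 × 0.000175048 = 2.45068e-05
  π_C·f_C = 0.39 × 4.26801e-05 = 1.66453e-05
  π_D·f_D = 0.31 × 2.13822e-05 = 6.62847e-06
Marginal: 0.000211401 + 2.45068e-05 + 1.66453e-05 + 6.62847e-06 = 0.000259182
P(Condition B | x₁, x₂) = 2.45068e-05 / 0.000259182 ≈ 0.0946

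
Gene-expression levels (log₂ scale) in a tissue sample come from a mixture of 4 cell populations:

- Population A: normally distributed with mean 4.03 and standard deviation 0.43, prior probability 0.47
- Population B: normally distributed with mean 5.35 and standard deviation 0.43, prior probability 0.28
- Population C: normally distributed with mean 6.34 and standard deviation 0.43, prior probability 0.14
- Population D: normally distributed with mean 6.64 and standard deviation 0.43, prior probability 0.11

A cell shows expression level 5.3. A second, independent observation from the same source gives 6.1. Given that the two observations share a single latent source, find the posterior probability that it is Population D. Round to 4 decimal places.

Posterior ∝ prior × likelihood, so P(k | x) ∝ P(Z=k) f_k(x); normalise over all components.
Since both observations come from the same component, the likelihood for component k is f_k(x₁)·f_k(x₂).
  f_A = [(1/(0.43·√(2π)))·exp(−(5.3−4.03)²/(2·0.43²)) = 0.927773·exp(-4.36155) = 0.0118371] × [8.61468e-06] = 1.01973e-07
  f_B = [(1/(0.43·√(2π)))·exp(−(5.3−5.35)²/(2·0.43²)) = 0.927773·exp(-0.00676) = 0.921522] × [0.202693] = 0.186786
  f_C = [(1/(0.43·√(2π)))·exp(−(5.3−6.34)²/(2·0.43²)) = 0.927773·exp(-2.92482) = 0.0497974] × [0.793955] = 0.0395369
  f_D = [(1/(0.43·√(2π)))·exp(−(5.3−6.64)²/(2·0.43²)) = 0.927773·exp(-4.85560) = 0.00722241] × [0.421682] = 0.00304556
Unnormalised posteriors:
  P(Z=A)·f_A = 0.47 × 1.01973e-07 = 4.79273e-08
  P(Z=B)·f_B = 0.28 × 0.186786 = 0.0523002
  P(Z=C)·f_C = 0.14 × 0.0395369 = 0.00553517
  P(Z=D)·f_D = 0.11 × 0.00304556 = 0.000335012
Evidence: 4.79273e-08 + 0.0523002 + 0.00553517 + 0.000335012 = 0.0581704
So the posterior for Population D is 0.000335012 / 0.0581704 ≈ 0.0058.

0.0058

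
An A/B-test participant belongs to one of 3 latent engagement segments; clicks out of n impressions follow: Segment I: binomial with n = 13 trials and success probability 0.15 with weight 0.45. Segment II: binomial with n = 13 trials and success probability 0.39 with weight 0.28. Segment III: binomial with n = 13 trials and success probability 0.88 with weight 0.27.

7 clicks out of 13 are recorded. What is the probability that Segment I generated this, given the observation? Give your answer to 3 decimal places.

0.014

Apply Bayes' rule: the posterior for each component is proportional to its prior times its likelihood at x.
Binomial probabilities:
  f_I = C(13,7)·0.15^7·0.85^6 = 1716·1.70859e-06·0.37715 = 0.00110578
  f_II = C(13,7)·0.39^7·0.61^6 = 1716·0.00137231·0.0515204 = 0.121325
  f_III = C(13,7)·0.88^7·0.12^6 = 1716·0.408676·2.98598e-06 = 0.00209403
Prior × likelihood for each component:
  P(Z=I)·f_I = 0.45 × 0.00110578 = 0.000497602
  P(Z=II)·f_II = 0.28 × 0.121325 = 0.0339709
  P(Z=III)·f_III = 0.27 × 0.00209403 = 0.000565389
Normaliser: 0.000497602 + 0.0339709 + 0.000565389 = 0.0350339
P(Segment I | data) ≈ 0.014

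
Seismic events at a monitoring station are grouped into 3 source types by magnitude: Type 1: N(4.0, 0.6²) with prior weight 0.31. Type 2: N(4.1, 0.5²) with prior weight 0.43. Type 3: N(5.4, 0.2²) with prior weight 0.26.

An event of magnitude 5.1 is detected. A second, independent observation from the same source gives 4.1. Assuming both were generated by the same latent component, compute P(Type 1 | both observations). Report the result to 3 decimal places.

P(component k | x) = P(Z=k)·f_k(x) / marginal(x), where marginal(x) = Σ_j P(Z=j)·f_j(x).
Since both observations come from the same component, the likelihood for component k is f_k(x₁)·f_k(x₂).
  L_1 = [(1/(0.6·√(2π)))·exp(−(5.1−4.0)²/(2·0.6²)) = 0.664904·exp(-1.68056) = 0.123852] × [0.655733] = 0.0812138
  L_2 = [(1/(0.5·√(2π)))·exp(−(5.1−4.1)²/(2·0.5²)) = 0.797885·exp(-2.00000) = 0.107982] × [0.797885] = 0.0861571
  L_3 = [(1/(0.2·√(2π)))·exp(−(5.1−5.4)²/(2·0.2²)) = 1.994711·exp(-1.12500) = 0.647588] × [1.33478e-09] = 8.64386e-10
Prior × likelihood for each component:
  P(Z=1)·L_1 = 0.31 × 0.0812138 = 0.0251763
  P(Z=2)·L_2 = 0.43 × 0.0861571 = 0.0370476
  P(Z=3)·L_3 = 0.26 × 8.64386e-10 = 2.2474e-10
Denominator: 0.0251763 + 0.0370476 + 2.2474e-10 = 0.0622238
Responsibility of Type 1: 0.0251763 / 0.0622238 ≈ 0.405

0.405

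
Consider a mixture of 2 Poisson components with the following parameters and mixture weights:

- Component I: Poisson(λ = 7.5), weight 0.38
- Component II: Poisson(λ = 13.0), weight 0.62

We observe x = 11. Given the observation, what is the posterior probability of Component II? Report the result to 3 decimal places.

The responsibility of component k is π_k f_k(x) divided by Σ_j π_j f_j(x).
Component likelihoods at x = 11:
  L_I = 0.0585207
  L_II = 0.101483
Multiply by the mixture weights:
  π_I·L_I = 0.38 × 0.0585207 = 0.0222379
  π_II·L_II = 0.62 × 0.101483 = 0.0629194
Normaliser: 0.0222379 + 0.0629194 = 0.0851573
P(Component II | the observation) = 0.0629194 / 0.0851573 ≈ 0.739

0.739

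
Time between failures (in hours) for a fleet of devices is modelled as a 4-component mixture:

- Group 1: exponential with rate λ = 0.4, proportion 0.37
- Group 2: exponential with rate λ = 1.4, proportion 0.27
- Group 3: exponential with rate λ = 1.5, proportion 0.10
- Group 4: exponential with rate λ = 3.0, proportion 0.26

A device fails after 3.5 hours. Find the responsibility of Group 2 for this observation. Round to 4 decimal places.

0.0702

P(component k | x) = π_k·f_k(x) / marginal(x), where marginal(x) = Σ_j π_j·f_j(x).
Component likelihoods at x = 3.5 hours:
  f_1 = 0.4·e^(−0.4·3.5) = 0.4·e^(−1.4000) = 0.0986388
  f_2 = 1.4·e^(−1.4·3.5) = 1.4·e^(−4.9000) = 0.0104252
  f_3 = 1.5·e^(−1.5·3.5) = 1.5·e^(−5.2500) = 0.00787128
  f_4 = 3.0·e^(−3.0·3.5) = 3.0·e^(−10.5000) = 8.26093e-05
Prior × likelihood for each component:
  π_1·f_1 = 0.37 × 0.0986388 = 0.0364964
  π_2·f_2 = 0.27 × 0.0104252 = 0.00281481
  π_3·f_3 = 0.10 × 0.00787128 = 0.000787128
  π_4·f_4 = 0.26 × 8.26093e-05 = 2.14784e-05
Normaliser: 0.0364964 + 0.00281481 + 0.000787128 + 2.14784e-05 = 0.0401198
Responsibility of Group 2: 0.00281481 / 0.0401198 ≈ 0.0702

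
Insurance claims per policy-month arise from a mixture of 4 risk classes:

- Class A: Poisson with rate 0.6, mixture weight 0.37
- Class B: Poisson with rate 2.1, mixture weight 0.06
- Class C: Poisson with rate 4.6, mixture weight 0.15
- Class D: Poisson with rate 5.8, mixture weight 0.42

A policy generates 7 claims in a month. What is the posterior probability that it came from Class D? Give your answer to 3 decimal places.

Posterior ∝ prior × likelihood, so P(k | x) ∝ w_k f_k(x); normalise over all components.
Evaluate each component's likelihood at the observed value:
  p_A = e^(−0.6)·0.6^7/7! = 3.04826e-06
  p_B = e^(−2.1)·2.1^7/7! = 0.00437609
  p_C = e^(−4.6)·4.6^7/7! = 0.08692
  p_D = e^(−5.8)·5.8^7/7! = 0.132635
Prior × likelihood for each component:
  w_A·p_A = 0.37 × 3.04826e-06 = 1.12785e-06
  w_B·p_B = 0.06 × 0.00437609 = 0.000262565
  w_C·p_C = 0.15 × 0.08692 = 0.013038
  w_D·p_D = 0.42 × 0.132635 = 0.0557066
Marginal: 1.12785e-06 + 0.000262565 + 0.013038 + 0.0557066 = 0.0690083
P(Class D | x) ≈ 0.807

0.807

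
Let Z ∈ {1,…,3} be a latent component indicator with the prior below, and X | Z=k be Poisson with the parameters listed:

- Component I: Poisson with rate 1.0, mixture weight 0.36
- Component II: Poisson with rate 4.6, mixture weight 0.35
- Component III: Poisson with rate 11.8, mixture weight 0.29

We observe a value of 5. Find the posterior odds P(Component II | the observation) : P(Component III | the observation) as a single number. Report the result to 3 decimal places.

14.554

Since P(k|x) ∝ w_k f_k(x), the posterior odds are w_i f_i(x) / (w_j f_j(x)).
Evaluate each component's likelihood at the observed value:
  f_I = e^(−1.0)·1.0^5/5! = 0.00306566
  f_II = e^(−4.6)·4.6^5/5! = 0.172526
  f_III = e^(−11.8)·11.8^5/5! = 0.0143072
Posterior odds = (w_II·f_II) / (w_III·f_III) = (0.35·0.172526) / (0.29·0.0143072) = 0.0603839 / 0.00414908 ≈ 14.554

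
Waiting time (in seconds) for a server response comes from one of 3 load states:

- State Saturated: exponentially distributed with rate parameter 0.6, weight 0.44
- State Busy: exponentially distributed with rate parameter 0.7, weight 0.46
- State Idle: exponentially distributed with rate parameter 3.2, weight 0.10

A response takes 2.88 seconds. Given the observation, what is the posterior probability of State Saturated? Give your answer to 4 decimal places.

The responsibility of component k is π_k f_k(x) divided by Σ_j π_j f_j(x).
Exponential densities:
  f_Saturated = 0.106584
  f_Busy = 0.093231
  f_Idle = 0.000318194
Weight by the priors:
  π_Saturated·f_Saturated = 0.44 × 0.106584 = 0.0468968
  π_Busy·f_Busy = 0.46 × 0.093231 = 0.0428863
  π_Idle·f_Idle = 0.10 × 0.000318194 = 3.18194e-05
Normaliser: 0.0468968 + 0.0428863 + 3.18194e-05 = 0.0898149
So the posterior for State Saturated is 0.0468968 / 0.0898149 ≈ 0.5221.

0.5221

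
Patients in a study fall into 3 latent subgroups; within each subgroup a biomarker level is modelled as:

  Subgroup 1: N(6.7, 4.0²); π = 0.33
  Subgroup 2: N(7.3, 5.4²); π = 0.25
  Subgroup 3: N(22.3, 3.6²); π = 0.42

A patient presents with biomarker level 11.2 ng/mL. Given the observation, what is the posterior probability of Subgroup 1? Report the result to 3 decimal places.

The responsibility of component k is P(Z=k) f_k(x) divided by Σ_j P(Z=j) f_j(x).
Normal densities:
  L_1 = (1/(4.0·√(2π)))·exp(−(11.2−6.7)²/(2·4.0²)) = 0.099736·exp(-0.63281) = 0.0529692
  L_2 = (1/(5.4·√(2π)))·exp(−(11.2−7.3)²/(2·5.4²)) = 0.073878·exp(-0.26080) = 0.0569182
  L_3 = (1/(3.6·√(2π)))·exp(−(11.2−22.3)²/(2·3.6²)) = 0.110817·exp(-4.75347) = 0.000955434
Multiply by the mixture weights:
  P(Z=1)·L_1 = 0.33 × 0.0529692 = 0.0174798
  P(Z=2)·L_2 = 0.25 × 0.0569182 = 0.0142296
  P(Z=3)·L_3 = 0.42 × 0.000955434 = 0.000401282
Normaliser: 0.0174798 + 0.0142296 + 0.000401282 = 0.0321107
P(Subgroup 1 | data) = 0.0174798 / 0.0321107 ≈ 0.544

0.544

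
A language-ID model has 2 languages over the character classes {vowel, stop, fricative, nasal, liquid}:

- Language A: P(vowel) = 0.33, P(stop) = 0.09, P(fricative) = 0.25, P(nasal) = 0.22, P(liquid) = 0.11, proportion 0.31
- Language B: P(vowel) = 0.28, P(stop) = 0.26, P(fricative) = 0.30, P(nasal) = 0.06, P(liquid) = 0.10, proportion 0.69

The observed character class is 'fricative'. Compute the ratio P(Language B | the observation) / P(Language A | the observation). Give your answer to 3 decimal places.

2.671

Since P(k|x) ∝ P(Z=k) f_k(x), the posterior odds are P(Z=i) f_i(x) / (P(Z=j) f_j(x)).
Categorical probabilities:
  L_A = 0.25
  L_B = 0.3
Posterior odds = (P(Z=B)·L_B) / (P(Z=A)·L_A) = (0.69·0.3) / (0.31·0.25) = 0.207 / 0.0775 ≈ 2.671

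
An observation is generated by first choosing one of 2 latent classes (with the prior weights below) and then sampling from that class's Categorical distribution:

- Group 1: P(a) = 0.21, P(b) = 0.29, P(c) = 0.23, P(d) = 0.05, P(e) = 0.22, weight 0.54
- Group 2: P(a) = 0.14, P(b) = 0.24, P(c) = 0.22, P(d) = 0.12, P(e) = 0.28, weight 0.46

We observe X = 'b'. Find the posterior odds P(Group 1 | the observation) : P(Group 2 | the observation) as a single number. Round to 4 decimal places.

1.4185

The posterior odds equal the prior odds times the likelihood ratio: (P(Z=i)/P(Z=j))·(f_i(x)/f_j(x)).
Evaluate each component's likelihood at the observed value:
  L_1 = P(b | comp) = 0.29
  L_2 = P(b | comp) = 0.24
0.1566 / 0.1104 ≈ 1.4185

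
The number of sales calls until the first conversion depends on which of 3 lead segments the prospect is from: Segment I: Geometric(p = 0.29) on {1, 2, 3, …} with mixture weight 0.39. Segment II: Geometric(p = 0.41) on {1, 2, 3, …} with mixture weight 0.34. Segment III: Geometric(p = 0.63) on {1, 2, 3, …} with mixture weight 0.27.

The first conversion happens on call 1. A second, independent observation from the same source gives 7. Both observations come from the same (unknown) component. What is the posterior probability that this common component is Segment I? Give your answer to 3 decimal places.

By Bayes' theorem, P(k | x) = P(Z=k) f_k(x) / Σ_j P(Z=j) f_j(x).
Since both observations come from the same component, the likelihood for component k is f_k(x₁)·f_k(x₂).
  p_I = [0.29·(1−0.29)^0 = 0.29·1 = 0.29] × [0.0371491] = 0.0107732
  p_II = [0.41·(1−0.41)^0 = 0.41·1 = 0.41] × [0.017294] = 0.00709055
  p_III = [0.63·(1−0.63)^0 = 0.63·1 = 0.63] × [0.00161641] = 0.00101834
Multiply by the mixture weights:
  P(Z=I)·p_I = 0.39 × 0.0107732 = 0.00420156
  P(Z=II)·p_II = 0.34 × 0.00709055 = 0.00241079
  P(Z=III)·p_III = 0.27 × 0.00101834 = 0.000274951
Normaliser: 0.00420156 + 0.00241079 + 0.000274951 = 0.0068873
So the posterior for Segment I is 0.00420156 / 0.0068873 ≈ 0.610.

0.610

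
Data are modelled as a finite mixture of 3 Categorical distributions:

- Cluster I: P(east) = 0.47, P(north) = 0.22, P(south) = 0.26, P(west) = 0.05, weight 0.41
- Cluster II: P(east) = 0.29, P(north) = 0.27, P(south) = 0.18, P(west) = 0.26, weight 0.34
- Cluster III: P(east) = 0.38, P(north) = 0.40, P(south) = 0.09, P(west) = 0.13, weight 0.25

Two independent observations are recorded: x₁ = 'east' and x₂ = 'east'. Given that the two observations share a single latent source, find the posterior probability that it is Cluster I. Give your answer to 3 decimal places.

Posterior ∝ prior × likelihood, so P(k | x) ∝ P(Z=k) f_k(x); normalise over all components.
Since both observations come from the same component, the likelihood for component k is f_k(x₁)·f_k(x₂).
  L_I = [P(east | comp) = 0.47] × [0.47] = 0.2209
  L_II = [P(east | comp) = 0.29] × [0.29] = 0.0841
  L_III = [P(east | comp) = 0.38] × [0.38] = 0.1444
Prior × likelihood for each component:
  P(Z=I)·L_I = 0.41 × 0.2209 = 0.090569
  P(Z=II)·L_II = 0.34 × 0.0841 = 0.028594
  P(Z=III)·L_III = 0.25 × 0.1444 = 0.0361
Marginal: 0.090569 + 0.028594 + 0.0361 = 0.155263
So the posterior for Cluster I is 0.090569 / 0.155263 ≈ 0.583.

0.583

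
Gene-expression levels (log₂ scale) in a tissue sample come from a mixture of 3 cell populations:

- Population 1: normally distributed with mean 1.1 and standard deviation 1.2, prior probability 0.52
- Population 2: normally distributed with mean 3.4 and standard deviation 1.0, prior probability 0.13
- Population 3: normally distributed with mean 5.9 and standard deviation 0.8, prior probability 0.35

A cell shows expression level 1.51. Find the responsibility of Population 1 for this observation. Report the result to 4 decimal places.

0.9494

Posterior ∝ prior × likelihood, so P(k | x) ∝ P(Z=k) f_k(x); normalise over all components.
Normal densities:
  f_1 = 0.313603
  f_2 = 0.0668711
  f_3 = 1.44192e-07
Prior × likelihood for each component:
  P(Z=1)·f_1 = 0.52 × 0.313603 = 0.163073
  P(Z=2)·f_2 = 0.13 × 0.0668711 = 0.00869324
  P(Z=3)·f_3 = 0.35 × 1.44192e-07 = 5.0467e-08
Marginal: 0.163073 + 0.00869324 + 5.0467e-08 = 0.171767
P(Population 1 | x) ≈ 0.9494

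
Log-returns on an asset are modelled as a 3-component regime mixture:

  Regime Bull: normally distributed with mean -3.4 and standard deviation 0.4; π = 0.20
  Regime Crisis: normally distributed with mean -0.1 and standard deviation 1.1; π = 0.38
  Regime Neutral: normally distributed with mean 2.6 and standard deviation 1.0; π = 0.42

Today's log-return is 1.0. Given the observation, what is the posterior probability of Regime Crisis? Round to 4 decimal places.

0.6421

The responsibility of component k is w_k f_k(x) divided by Σ_j w_j f_j(x).
Component likelihoods at x = 1.0:
  p_Bull = 5.29705e-27
  p_Crisis = 0.219973
  p_Neutral = 0.110921
Multiply by the mixture weights:
  w_Bull·p_Bull = 0.20 × 5.29705e-27 = 1.05941e-27
  w_Crisis·p_Crisis = 0.38 × 0.219973 = 0.0835899
  w_Neutral·p_Neutral = 0.42 × 0.110921 = 0.0465868
Marginal: 1.05941e-27 + 0.0835899 + 0.0465868 = 0.130177
So the posterior for Regime Crisis is 0.0835899 / 0.130177 ≈ 0.6421.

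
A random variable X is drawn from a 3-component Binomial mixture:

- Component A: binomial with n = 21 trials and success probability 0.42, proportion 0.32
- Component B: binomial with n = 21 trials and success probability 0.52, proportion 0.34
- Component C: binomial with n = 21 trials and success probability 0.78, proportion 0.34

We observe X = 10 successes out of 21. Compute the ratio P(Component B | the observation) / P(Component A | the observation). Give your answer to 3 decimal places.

The posterior odds equal the prior odds times the likelihood ratio: (π_i/π_j)·(f_i(x)/f_j(x)).
Component likelihoods at x = 10 successes out of 21:
  f_A = 0.150531
  f_B = 0.158896
  f_C = 0.00171799
Posterior odds = (π_B·f_B) / (π_A·f_A) = (0.34·0.158896) / (0.32·0.150531) = 0.0540245 / 0.0481699 ≈ 1.122

1.122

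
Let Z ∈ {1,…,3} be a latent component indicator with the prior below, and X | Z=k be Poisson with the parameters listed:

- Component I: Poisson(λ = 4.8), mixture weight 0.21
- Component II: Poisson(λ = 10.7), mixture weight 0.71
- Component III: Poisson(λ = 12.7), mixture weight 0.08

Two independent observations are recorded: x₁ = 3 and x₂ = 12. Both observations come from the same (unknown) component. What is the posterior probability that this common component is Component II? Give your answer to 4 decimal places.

The responsibility of component k is π_k f_k(x) divided by Σ_j π_j f_j(x).
Since both observations come from the same component, the likelihood for component k is f_k(x₁)·f_k(x₂).
  f_I = [e^(−4.8)·4.8^3/3! = 0.151691] × [0.00257007] = 0.000389855
  f_II = [e^(−10.7)·10.7^3/3! = 0.00460309] × [0.106003] = 0.00048794
  f_III = [e^(−12.7)·12.7^3/3! = 0.00104165] × [0.112142] = 0.000116812
Weight by the priors:
  π_I·f_I = 0.21 × 0.000389855 = 8.18696e-05
  π_II·f_II = 0.71 × 0.00048794 = 0.000346437
  π_III·f_III = 0.08 × 0.000116812 = 9.34497e-06
Sum: 8.18696e-05 + 0.000346437 + 9.34497e-06 = 0.000437652
P(Component II | x) = 0.000346437 / 0.000437652 ≈ 0.7916

0.7916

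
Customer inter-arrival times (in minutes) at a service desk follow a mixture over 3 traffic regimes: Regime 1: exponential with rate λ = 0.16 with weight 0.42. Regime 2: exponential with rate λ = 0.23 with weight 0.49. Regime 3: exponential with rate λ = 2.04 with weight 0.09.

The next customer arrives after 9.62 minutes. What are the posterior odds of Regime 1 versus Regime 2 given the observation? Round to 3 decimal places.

Posterior odds = (π_i f_i(x)) / (π_j f_j(x)); the normalising sum cancels.
Evaluate each component's likelihood at the observed value:
  L_1 = 0.16·e^(−0.16·9.62) = 0.16·e^(−1.5392) = 0.0343284
  L_2 = 0.23·e^(−0.23·9.62) = 0.23·e^(−2.2126) = 0.0251656
  L_3 = 2.04·e^(−2.04·9.62) = 2.04·e^(−19.6248) = 6.1191e-09
Posterior odds = (π_1·L_1) / (π_2·L_2) = (0.42·0.0343284) / (0.49·0.0251656) = 0.0144179 / 0.0123312 ≈ 1.169

1.169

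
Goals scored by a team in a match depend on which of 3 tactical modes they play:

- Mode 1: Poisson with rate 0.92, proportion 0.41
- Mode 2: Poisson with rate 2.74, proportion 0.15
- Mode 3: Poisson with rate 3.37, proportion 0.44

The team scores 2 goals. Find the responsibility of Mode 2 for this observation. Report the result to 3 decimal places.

Apply Bayes' rule: the posterior for each component is proportional to its prior times its likelihood at x.
Component likelihoods at x = 2 goals:
  p_1 = e^(−0.92)·0.92^2/2! = 0.168653
  p_2 = e^(−2.74)·2.74^2/2! = 0.242384
  p_3 = e^(−3.37)·3.37^2/2! = 0.19528
Multiply by the mixture weights:
  P(Z=1)·p_1 = 0.41 × 0.168653 = 0.0691478
  P(Z=2)·p_2 = 0.15 × 0.242384 = 0.0363576
  P(Z=3)·p_3 = 0.44 × 0.19528 = 0.0859231
Marginal: 0.0691478 + 0.0363576 + 0.0859231 = 0.191429
So the posterior for Mode 2 is 0.0363576 / 0.191429 ≈ 0.190.

0.190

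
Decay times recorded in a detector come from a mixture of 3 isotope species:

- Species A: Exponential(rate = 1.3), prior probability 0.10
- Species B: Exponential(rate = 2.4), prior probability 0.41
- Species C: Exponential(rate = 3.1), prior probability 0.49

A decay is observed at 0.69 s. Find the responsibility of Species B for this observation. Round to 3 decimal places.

By Bayes' theorem, P(k | x) = w_k f_k(x) / Σ_j w_j f_j(x).
Evaluate each component's likelihood at the observed value:
  L_A = 0.530129
  L_B = 0.458163
  L_C = 0.365095
Unnormalised posteriors:
  w_A·L_A = 0.10 × 0.530129 = 0.0530129
  w_B·L_B = 0.41 × 0.458163 = 0.187847
  w_C·L_C = 0.49 × 0.365095 = 0.178897
Sum: 0.0530129 + 0.187847 + 0.178897 = 0.419756
P(Species B | the observation) ≈ 0.448

0.448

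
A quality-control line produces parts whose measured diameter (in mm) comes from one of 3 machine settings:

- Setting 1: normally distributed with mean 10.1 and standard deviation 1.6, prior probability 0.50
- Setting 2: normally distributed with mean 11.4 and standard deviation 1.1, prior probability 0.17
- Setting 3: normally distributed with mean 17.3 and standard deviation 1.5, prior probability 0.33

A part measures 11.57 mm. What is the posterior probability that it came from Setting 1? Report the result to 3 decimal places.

0.573

Apply Bayes' rule: the posterior for each component is proportional to its prior times its likelihood at x.
Component likelihoods at x = 11.57 mm:
  p_1 = 0.163492
  p_2 = 0.358369
  p_3 = 0.000180351
Prior × likelihood for each component:
  w_1·p_1 = 0.50 × 0.163492 = 0.0817459
  w_2·p_2 = 0.17 × 0.358369 = 0.0609228
  w_3·p_3 = 0.33 × 0.000180351 = 5.95159e-05
Normaliser: 0.0817459 + 0.0609228 + 5.95159e-05 = 0.142728
P(Setting 1 | 11.57 mm) ≈ 0.573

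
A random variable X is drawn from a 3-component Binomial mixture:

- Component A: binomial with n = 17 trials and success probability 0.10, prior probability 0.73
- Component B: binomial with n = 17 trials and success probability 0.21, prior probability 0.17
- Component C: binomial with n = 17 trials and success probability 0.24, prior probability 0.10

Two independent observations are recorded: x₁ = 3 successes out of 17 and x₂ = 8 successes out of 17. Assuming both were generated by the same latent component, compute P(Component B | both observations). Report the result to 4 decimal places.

The responsibility of component k is P(Z=k) f_k(x) divided by Σ_j P(Z=j) f_j(x).
Since both observations come from the same component, the likelihood for component k is f_k(x₁)·f_k(x₂).
  f_A = [C(17,3)·0.10^3·0.90^14 = 680·0.001·0.228768 = 0.155562] × [9.41819e-05] = 1.46511e-05
  f_B = [C(17,3)·0.21^3·0.79^14 = 680·0.009261·0.036879 = 0.232245] × [0.01102] = 0.00255935
  f_C = [C(17,3)·0.24^3·0.76^14 = 680·0.013824·0.0214482 = 0.20162] × [0.0226359] = 0.00456384
Prior × likelihood for each component:
  P(Z=A)·f_A = 0.73 × 1.46511e-05 = 1.06953e-05
  P(Z=B)·f_B = 0.17 × 0.00255935 = 0.000435089
  P(Z=C)·f_C = 0.10 × 0.00456384 = 0.000456384
Normaliser: 1.06953e-05 + 0.000435089 + 0.000456384 = 0.000902168
Responsibility of Component B: 0.000435089 / 0.000902168 ≈ 0.4823

0.4823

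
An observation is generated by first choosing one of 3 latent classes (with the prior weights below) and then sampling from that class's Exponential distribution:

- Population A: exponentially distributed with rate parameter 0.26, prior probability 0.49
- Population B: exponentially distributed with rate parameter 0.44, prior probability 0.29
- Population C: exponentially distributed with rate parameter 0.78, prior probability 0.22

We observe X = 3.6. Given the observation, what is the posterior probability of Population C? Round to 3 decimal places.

0.120

Apply Bayes' rule: the posterior for each component is proportional to its prior times its likelihood at x.
Evaluate each component's likelihood at the observed value:
  f_A = 0.26·e^(−0.26·3.6) = 0.26·e^(−0.9360) = 0.10197
  f_B = 0.44·e^(−0.44·3.6) = 0.44·e^(−1.5840) = 0.0902673
  f_C = 0.78·e^(−0.78·3.6) = 0.78·e^(−2.8080) = 0.0470539
Prior × likelihood for each component:
  P(Z=A)·f_A = 0.49 × 0.10197 = 0.0499654
  P(Z=B)·f_B = 0.29 × 0.0902673 = 0.0261775
  P(Z=C)·f_C = 0.22 × 0.0470539 = 0.0103519
Sum: 0.0499654 + 0.0261775 + 0.0103519 = 0.0864948
So the posterior for Population C is 0.0103519 / 0.0864948 ≈ 0.120.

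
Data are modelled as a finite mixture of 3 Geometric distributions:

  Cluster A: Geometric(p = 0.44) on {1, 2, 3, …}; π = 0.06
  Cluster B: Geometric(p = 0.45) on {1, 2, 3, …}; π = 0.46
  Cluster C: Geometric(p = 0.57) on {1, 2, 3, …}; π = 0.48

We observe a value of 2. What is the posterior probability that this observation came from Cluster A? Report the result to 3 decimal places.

The responsibility of component k is π_k f_k(x) divided by Σ_j π_j f_j(x).
Geometric probabilities:
  f_A = 0.2464
  f_B = 0.2475
  f_C = 0.2451
Prior × likelihood for each component:
  π_A·f_A = 0.06 × 0.2464 = 0.014784
  π_B·f_B = 0.46 × 0.2475 = 0.11385
  π_C·f_C = 0.48 × 0.2451 = 0.117648
Normaliser: 0.014784 + 0.11385 + 0.117648 = 0.246282
P(Cluster A | x) ≈ 0.060

0.060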